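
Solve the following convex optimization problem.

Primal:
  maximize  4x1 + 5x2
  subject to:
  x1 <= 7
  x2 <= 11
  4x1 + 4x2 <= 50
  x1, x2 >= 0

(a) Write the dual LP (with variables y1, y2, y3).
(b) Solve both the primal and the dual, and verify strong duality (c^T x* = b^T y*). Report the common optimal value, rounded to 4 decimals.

The standard primal-dual pair for 'max c^T x s.t. A x <= b, x >= 0' is:
  Dual:  min b^T y  s.t.  A^T y >= c,  y >= 0.

So the dual LP is:
  minimize  7y1 + 11y2 + 50y3
  subject to:
    y1 + 4y3 >= 4
    y2 + 4y3 >= 5
    y1, y2, y3 >= 0

Solving the primal: x* = (1.5, 11).
  primal value c^T x* = 61.
Solving the dual: y* = (0, 1, 1).
  dual value b^T y* = 61.
Strong duality: c^T x* = b^T y*. Confirmed.

61


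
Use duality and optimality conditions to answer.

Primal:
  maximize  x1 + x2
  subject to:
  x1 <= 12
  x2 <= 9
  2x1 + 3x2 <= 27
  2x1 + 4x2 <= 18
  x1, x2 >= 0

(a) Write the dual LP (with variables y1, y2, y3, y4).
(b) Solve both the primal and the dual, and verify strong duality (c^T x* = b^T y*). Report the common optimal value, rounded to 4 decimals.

The standard primal-dual pair for 'max c^T x s.t. A x <= b, x >= 0' is:
  Dual:  min b^T y  s.t.  A^T y >= c,  y >= 0.

So the dual LP is:
  minimize  12y1 + 9y2 + 27y3 + 18y4
  subject to:
    y1 + 2y3 + 2y4 >= 1
    y2 + 3y3 + 4y4 >= 1
    y1, y2, y3, y4 >= 0

Solving the primal: x* = (9, 0).
  primal value c^T x* = 9.
Solving the dual: y* = (0, 0, 0, 0.5).
  dual value b^T y* = 9.
Strong duality: c^T x* = b^T y*. Confirmed.

9


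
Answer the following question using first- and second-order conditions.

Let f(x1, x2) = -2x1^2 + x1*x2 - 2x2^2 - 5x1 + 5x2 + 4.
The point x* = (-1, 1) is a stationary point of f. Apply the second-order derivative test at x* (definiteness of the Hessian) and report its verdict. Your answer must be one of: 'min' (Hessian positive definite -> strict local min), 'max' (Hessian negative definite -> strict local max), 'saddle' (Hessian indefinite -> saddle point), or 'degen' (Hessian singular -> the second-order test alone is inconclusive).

Compute the Hessian H = grad^2 f:
  H = [[-4, 1], [1, -4]]
Verify stationarity: grad f(x*) = H x* + g = (0, 0).
Eigenvalues of H: -5, -3.
Both eigenvalues < 0, so H is negative definite -> x* is a strict local max.

max


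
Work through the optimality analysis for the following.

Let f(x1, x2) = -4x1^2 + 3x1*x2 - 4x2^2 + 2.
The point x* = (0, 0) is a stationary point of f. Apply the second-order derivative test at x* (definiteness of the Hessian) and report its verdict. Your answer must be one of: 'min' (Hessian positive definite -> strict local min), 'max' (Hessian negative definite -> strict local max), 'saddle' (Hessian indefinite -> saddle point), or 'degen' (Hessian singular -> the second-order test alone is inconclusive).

Compute the Hessian H = grad^2 f:
  H = [[-8, 3], [3, -8]]
Verify stationarity: grad f(x*) = H x* + g = (0, 0).
Eigenvalues of H: -11, -5.
Both eigenvalues < 0, so H is negative definite -> x* is a strict local max.

max


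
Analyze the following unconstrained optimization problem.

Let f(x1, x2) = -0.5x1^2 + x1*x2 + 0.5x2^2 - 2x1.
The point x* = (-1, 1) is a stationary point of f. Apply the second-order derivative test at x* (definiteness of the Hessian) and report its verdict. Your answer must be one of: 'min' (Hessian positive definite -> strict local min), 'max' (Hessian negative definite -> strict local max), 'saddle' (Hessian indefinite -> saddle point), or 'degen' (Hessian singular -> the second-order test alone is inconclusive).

Compute the Hessian H = grad^2 f:
  H = [[-1, 1], [1, 1]]
Verify stationarity: grad f(x*) = H x* + g = (0, 0).
Eigenvalues of H: -1.4142, 1.4142.
Eigenvalues have mixed signs, so H is indefinite -> x* is a saddle point.

saddle


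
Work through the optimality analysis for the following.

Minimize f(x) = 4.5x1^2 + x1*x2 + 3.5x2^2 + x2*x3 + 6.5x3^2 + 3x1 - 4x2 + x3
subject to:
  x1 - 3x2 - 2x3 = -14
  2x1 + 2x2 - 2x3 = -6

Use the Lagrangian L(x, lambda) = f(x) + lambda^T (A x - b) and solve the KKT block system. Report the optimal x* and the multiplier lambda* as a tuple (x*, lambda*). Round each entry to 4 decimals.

Form the Lagrangian:
  L(x, lambda) = (1/2) x^T Q x + c^T x + lambda^T (A x - b)
Stationarity (grad_x L = 0): Q x + c + A^T lambda = 0.
Primal feasibility: A x = b.

This gives the KKT block system:
  [ Q   A^T ] [ x     ]   [-c ]
  [ A    0  ] [ lambda ] = [ b ]

Solving the linear system:
  x*      = (-3.09, 2.218, 2.128)
  lambda* = (8.2891, 7.1517)
  f(x*)   = 71.4716

x* = (-3.09, 2.218, 2.128), lambda* = (8.2891, 7.1517)


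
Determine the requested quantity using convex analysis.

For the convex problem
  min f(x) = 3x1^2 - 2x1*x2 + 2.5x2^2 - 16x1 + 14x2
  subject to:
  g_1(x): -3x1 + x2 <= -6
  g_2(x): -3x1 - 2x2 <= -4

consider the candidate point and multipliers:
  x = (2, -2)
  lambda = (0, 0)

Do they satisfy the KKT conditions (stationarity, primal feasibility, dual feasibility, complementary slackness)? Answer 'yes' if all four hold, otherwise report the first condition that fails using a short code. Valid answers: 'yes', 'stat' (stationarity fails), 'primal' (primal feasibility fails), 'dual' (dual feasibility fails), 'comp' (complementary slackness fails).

Gradient of f: grad f(x) = Q x + c = (0, 0)
Constraint values g_i(x) = a_i^T x - b_i:
  g_1((2, -2)) = -2
  g_2((2, -2)) = 2
Stationarity residual: grad f(x) + sum_i lambda_i a_i = (0, 0)
  -> stationarity OK
Primal feasibility (all g_i <= 0): FAILS
Dual feasibility (all lambda_i >= 0): OK
Complementary slackness (lambda_i * g_i(x) = 0 for all i): OK

Verdict: the first failing condition is primal_feasibility -> primal.

primal


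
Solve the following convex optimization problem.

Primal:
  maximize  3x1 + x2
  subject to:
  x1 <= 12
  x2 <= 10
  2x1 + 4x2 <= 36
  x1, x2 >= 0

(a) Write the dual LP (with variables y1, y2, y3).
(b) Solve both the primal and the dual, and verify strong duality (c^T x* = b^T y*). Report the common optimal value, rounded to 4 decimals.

The standard primal-dual pair for 'max c^T x s.t. A x <= b, x >= 0' is:
  Dual:  min b^T y  s.t.  A^T y >= c,  y >= 0.

So the dual LP is:
  minimize  12y1 + 10y2 + 36y3
  subject to:
    y1 + 2y3 >= 3
    y2 + 4y3 >= 1
    y1, y2, y3 >= 0

Solving the primal: x* = (12, 3).
  primal value c^T x* = 39.
Solving the dual: y* = (2.5, 0, 0.25).
  dual value b^T y* = 39.
Strong duality: c^T x* = b^T y*. Confirmed.

39


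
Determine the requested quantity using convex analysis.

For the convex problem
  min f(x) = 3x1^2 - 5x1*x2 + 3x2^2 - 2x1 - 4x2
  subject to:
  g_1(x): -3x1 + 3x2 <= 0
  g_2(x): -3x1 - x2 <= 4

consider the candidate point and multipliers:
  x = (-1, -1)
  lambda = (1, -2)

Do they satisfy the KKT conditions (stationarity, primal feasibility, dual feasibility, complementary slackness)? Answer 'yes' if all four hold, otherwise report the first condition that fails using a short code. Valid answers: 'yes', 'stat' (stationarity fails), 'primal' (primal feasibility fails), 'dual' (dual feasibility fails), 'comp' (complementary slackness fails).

Gradient of f: grad f(x) = Q x + c = (-3, -5)
Constraint values g_i(x) = a_i^T x - b_i:
  g_1((-1, -1)) = 0
  g_2((-1, -1)) = 0
Stationarity residual: grad f(x) + sum_i lambda_i a_i = (0, 0)
  -> stationarity OK
Primal feasibility (all g_i <= 0): OK
Dual feasibility (all lambda_i >= 0): FAILS
Complementary slackness (lambda_i * g_i(x) = 0 for all i): OK

Verdict: the first failing condition is dual_feasibility -> dual.

dual


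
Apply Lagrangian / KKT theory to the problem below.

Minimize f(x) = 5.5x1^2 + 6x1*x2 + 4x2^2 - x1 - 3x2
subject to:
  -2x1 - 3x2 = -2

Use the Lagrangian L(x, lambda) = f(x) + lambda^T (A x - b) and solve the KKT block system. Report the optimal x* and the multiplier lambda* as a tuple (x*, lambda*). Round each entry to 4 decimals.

Form the Lagrangian:
  L(x, lambda) = (1/2) x^T Q x + c^T x + lambda^T (A x - b)
Stationarity (grad_x L = 0): Q x + c + A^T lambda = 0.
Primal feasibility: A x = b.

This gives the KKT block system:
  [ Q   A^T ] [ x     ]   [-c ]
  [ A    0  ] [ lambda ] = [ b ]

Solving the linear system:
  x*      = (-0.2203, 0.8136)
  lambda* = (0.7288)
  f(x*)   = -0.3814

x* = (-0.2203, 0.8136), lambda* = (0.7288)


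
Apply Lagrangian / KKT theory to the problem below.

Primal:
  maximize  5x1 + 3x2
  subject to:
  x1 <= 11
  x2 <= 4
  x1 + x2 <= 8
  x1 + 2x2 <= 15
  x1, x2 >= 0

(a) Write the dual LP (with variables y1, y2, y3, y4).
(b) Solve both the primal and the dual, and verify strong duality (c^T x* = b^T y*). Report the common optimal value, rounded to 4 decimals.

The standard primal-dual pair for 'max c^T x s.t. A x <= b, x >= 0' is:
  Dual:  min b^T y  s.t.  A^T y >= c,  y >= 0.

So the dual LP is:
  minimize  11y1 + 4y2 + 8y3 + 15y4
  subject to:
    y1 + y3 + y4 >= 5
    y2 + y3 + 2y4 >= 3
    y1, y2, y3, y4 >= 0

Solving the primal: x* = (8, 0).
  primal value c^T x* = 40.
Solving the dual: y* = (0, 0, 5, 0).
  dual value b^T y* = 40.
Strong duality: c^T x* = b^T y*. Confirmed.

40


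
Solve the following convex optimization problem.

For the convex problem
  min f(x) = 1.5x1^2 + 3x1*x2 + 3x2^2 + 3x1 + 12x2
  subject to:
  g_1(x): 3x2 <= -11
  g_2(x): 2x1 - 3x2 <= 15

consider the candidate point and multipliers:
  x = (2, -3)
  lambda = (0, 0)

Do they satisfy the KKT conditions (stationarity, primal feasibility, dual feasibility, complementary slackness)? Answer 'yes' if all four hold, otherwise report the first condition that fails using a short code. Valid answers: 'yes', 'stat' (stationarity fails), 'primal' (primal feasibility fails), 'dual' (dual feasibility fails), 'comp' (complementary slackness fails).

Gradient of f: grad f(x) = Q x + c = (0, 0)
Constraint values g_i(x) = a_i^T x - b_i:
  g_1((2, -3)) = 2
  g_2((2, -3)) = -2
Stationarity residual: grad f(x) + sum_i lambda_i a_i = (0, 0)
  -> stationarity OK
Primal feasibility (all g_i <= 0): FAILS
Dual feasibility (all lambda_i >= 0): OK
Complementary slackness (lambda_i * g_i(x) = 0 for all i): OK

Verdict: the first failing condition is primal_feasibility -> primal.

primal


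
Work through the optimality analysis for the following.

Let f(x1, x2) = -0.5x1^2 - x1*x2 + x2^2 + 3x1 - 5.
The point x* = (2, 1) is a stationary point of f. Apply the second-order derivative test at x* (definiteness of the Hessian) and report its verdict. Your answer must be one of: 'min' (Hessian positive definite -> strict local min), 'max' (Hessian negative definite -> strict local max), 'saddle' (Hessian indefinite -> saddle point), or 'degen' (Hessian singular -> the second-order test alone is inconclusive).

Compute the Hessian H = grad^2 f:
  H = [[-1, -1], [-1, 2]]
Verify stationarity: grad f(x*) = H x* + g = (0, 0).
Eigenvalues of H: -1.3028, 2.3028.
Eigenvalues have mixed signs, so H is indefinite -> x* is a saddle point.

saddle


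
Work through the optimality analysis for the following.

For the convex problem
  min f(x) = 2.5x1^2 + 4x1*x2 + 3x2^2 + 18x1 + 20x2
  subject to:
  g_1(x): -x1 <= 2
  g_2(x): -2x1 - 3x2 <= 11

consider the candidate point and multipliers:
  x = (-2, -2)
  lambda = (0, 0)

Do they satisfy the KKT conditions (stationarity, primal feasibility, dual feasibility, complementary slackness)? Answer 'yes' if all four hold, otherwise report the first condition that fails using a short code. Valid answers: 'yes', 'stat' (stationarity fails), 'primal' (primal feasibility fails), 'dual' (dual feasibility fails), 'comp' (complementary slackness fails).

Gradient of f: grad f(x) = Q x + c = (0, 0)
Constraint values g_i(x) = a_i^T x - b_i:
  g_1((-2, -2)) = 0
  g_2((-2, -2)) = -1
Stationarity residual: grad f(x) + sum_i lambda_i a_i = (0, 0)
  -> stationarity OK
Primal feasibility (all g_i <= 0): OK
Dual feasibility (all lambda_i >= 0): OK
Complementary slackness (lambda_i * g_i(x) = 0 for all i): OK

Verdict: yes, KKT holds.

yes


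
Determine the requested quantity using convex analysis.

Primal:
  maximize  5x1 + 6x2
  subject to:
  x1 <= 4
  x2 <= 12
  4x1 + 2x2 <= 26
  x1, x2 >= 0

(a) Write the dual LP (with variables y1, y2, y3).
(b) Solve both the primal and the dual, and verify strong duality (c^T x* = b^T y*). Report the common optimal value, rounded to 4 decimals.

The standard primal-dual pair for 'max c^T x s.t. A x <= b, x >= 0' is:
  Dual:  min b^T y  s.t.  A^T y >= c,  y >= 0.

So the dual LP is:
  minimize  4y1 + 12y2 + 26y3
  subject to:
    y1 + 4y3 >= 5
    y2 + 2y3 >= 6
    y1, y2, y3 >= 0

Solving the primal: x* = (0.5, 12).
  primal value c^T x* = 74.5.
Solving the dual: y* = (0, 3.5, 1.25).
  dual value b^T y* = 74.5.
Strong duality: c^T x* = b^T y*. Confirmed.

74.5


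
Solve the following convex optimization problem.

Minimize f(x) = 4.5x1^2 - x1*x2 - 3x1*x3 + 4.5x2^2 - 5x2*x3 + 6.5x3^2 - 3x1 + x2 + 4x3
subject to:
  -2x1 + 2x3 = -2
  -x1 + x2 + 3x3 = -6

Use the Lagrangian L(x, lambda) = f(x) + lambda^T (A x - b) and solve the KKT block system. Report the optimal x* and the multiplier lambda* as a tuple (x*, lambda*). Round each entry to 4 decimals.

Form the Lagrangian:
  L(x, lambda) = (1/2) x^T Q x + c^T x + lambda^T (A x - b)
Stationarity (grad_x L = 0): Q x + c + A^T lambda = 0.
Primal feasibility: A x = b.

This gives the KKT block system:
  [ Q   A^T ] [ x     ]   [-c ]
  [ A    0  ] [ lambda ] = [ b ]

Solving the linear system:
  x*      = (-0.6711, -1.6579, -1.6711)
  lambda* = (-3.6316, 4.8947)
  f(x*)   = 7.8882

x* = (-0.6711, -1.6579, -1.6711), lambda* = (-3.6316, 4.8947)


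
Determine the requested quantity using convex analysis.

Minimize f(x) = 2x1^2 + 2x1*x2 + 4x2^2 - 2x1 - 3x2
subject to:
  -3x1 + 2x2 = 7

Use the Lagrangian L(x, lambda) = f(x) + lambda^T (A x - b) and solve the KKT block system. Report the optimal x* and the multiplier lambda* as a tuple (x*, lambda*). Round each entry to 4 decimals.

Form the Lagrangian:
  L(x, lambda) = (1/2) x^T Q x + c^T x + lambda^T (A x - b)
Stationarity (grad_x L = 0): Q x + c + A^T lambda = 0.
Primal feasibility: A x = b.

This gives the KKT block system:
  [ Q   A^T ] [ x     ]   [-c ]
  [ A    0  ] [ lambda ] = [ b ]

Solving the linear system:
  x*      = (-1.5179, 1.2232)
  lambda* = (-1.875)
  f(x*)   = 6.2455

x* = (-1.5179, 1.2232), lambda* = (-1.875)


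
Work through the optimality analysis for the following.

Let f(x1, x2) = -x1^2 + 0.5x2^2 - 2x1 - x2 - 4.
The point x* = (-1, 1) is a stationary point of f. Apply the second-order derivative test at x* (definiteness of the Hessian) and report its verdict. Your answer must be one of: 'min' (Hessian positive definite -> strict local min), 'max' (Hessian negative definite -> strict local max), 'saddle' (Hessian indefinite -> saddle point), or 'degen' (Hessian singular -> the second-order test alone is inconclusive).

Compute the Hessian H = grad^2 f:
  H = [[-2, 0], [0, 1]]
Verify stationarity: grad f(x*) = H x* + g = (0, 0).
Eigenvalues of H: -2, 1.
Eigenvalues have mixed signs, so H is indefinite -> x* is a saddle point.

saddle


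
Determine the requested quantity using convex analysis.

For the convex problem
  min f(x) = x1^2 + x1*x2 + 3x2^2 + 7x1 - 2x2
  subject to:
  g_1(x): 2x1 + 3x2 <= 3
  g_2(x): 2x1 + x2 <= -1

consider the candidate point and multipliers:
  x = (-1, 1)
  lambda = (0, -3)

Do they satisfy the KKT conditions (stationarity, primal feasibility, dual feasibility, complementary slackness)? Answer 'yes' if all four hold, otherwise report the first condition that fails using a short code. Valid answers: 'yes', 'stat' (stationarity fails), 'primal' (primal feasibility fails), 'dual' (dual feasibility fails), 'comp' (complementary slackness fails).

Gradient of f: grad f(x) = Q x + c = (6, 3)
Constraint values g_i(x) = a_i^T x - b_i:
  g_1((-1, 1)) = -2
  g_2((-1, 1)) = 0
Stationarity residual: grad f(x) + sum_i lambda_i a_i = (0, 0)
  -> stationarity OK
Primal feasibility (all g_i <= 0): OK
Dual feasibility (all lambda_i >= 0): FAILS
Complementary slackness (lambda_i * g_i(x) = 0 for all i): OK

Verdict: the first failing condition is dual_feasibility -> dual.

dual


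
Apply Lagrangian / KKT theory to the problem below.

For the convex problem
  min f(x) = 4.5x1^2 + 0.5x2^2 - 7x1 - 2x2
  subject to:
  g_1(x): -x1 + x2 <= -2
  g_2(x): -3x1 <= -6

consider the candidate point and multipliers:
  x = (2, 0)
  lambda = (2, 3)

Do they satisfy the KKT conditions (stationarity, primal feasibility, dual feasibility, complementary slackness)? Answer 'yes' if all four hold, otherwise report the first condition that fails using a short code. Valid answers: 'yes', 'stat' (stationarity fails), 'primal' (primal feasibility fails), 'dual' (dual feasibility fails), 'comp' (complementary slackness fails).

Gradient of f: grad f(x) = Q x + c = (11, -2)
Constraint values g_i(x) = a_i^T x - b_i:
  g_1((2, 0)) = 0
  g_2((2, 0)) = 0
Stationarity residual: grad f(x) + sum_i lambda_i a_i = (0, 0)
  -> stationarity OK
Primal feasibility (all g_i <= 0): OK
Dual feasibility (all lambda_i >= 0): OK
Complementary slackness (lambda_i * g_i(x) = 0 for all i): OK

Verdict: yes, KKT holds.

yes


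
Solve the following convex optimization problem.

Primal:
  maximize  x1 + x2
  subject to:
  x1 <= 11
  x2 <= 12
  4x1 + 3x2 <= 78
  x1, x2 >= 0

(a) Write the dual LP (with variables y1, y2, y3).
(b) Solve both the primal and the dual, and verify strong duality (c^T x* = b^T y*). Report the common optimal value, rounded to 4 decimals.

The standard primal-dual pair for 'max c^T x s.t. A x <= b, x >= 0' is:
  Dual:  min b^T y  s.t.  A^T y >= c,  y >= 0.

So the dual LP is:
  minimize  11y1 + 12y2 + 78y3
  subject to:
    y1 + 4y3 >= 1
    y2 + 3y3 >= 1
    y1, y2, y3 >= 0

Solving the primal: x* = (10.5, 12).
  primal value c^T x* = 22.5.
Solving the dual: y* = (0, 0.25, 0.25).
  dual value b^T y* = 22.5.
Strong duality: c^T x* = b^T y*. Confirmed.

22.5


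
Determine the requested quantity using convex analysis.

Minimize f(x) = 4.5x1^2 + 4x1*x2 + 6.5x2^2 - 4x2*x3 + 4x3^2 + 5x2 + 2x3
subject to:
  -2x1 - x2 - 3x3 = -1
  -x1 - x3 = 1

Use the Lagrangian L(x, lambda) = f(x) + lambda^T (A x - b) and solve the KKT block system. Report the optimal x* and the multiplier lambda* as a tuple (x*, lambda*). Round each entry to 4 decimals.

Form the Lagrangian:
  L(x, lambda) = (1/2) x^T Q x + c^T x + lambda^T (A x - b)
Stationarity (grad_x L = 0): Q x + c + A^T lambda = 0.
Primal feasibility: A x = b.

This gives the KKT block system:
  [ Q   A^T ] [ x     ]   [-c ]
  [ A    0  ] [ lambda ] = [ b ]

Solving the linear system:
  x*      = (-2.1522, 1.8478, 1.1522)
  lambda* = (15.8043, -43.587)
  f(x*)   = 35.4674

x* = (-2.1522, 1.8478, 1.1522), lambda* = (15.8043, -43.587)


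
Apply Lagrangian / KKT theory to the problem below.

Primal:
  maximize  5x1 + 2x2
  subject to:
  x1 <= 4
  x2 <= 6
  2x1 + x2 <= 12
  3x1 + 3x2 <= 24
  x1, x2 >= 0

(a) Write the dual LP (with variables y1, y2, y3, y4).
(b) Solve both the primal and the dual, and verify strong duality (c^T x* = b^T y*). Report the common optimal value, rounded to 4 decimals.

The standard primal-dual pair for 'max c^T x s.t. A x <= b, x >= 0' is:
  Dual:  min b^T y  s.t.  A^T y >= c,  y >= 0.

So the dual LP is:
  minimize  4y1 + 6y2 + 12y3 + 24y4
  subject to:
    y1 + 2y3 + 3y4 >= 5
    y2 + y3 + 3y4 >= 2
    y1, y2, y3, y4 >= 0

Solving the primal: x* = (4, 4).
  primal value c^T x* = 28.
Solving the dual: y* = (3, 0, 0, 0.6667).
  dual value b^T y* = 28.
Strong duality: c^T x* = b^T y*. Confirmed.

28


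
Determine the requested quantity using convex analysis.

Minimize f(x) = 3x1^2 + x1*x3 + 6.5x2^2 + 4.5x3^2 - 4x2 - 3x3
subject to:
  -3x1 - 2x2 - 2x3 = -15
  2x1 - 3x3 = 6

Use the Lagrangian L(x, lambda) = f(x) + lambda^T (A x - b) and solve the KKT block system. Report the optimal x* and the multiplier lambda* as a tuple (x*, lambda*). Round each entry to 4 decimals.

Form the Lagrangian:
  L(x, lambda) = (1/2) x^T Q x + c^T x + lambda^T (A x - b)
Stationarity (grad_x L = 0): Q x + c + A^T lambda = 0.
Primal feasibility: A x = b.

This gives the KKT block system:
  [ Q   A^T ] [ x     ]   [-c ]
  [ A    0  ] [ lambda ] = [ b ]

Solving the linear system:
  x*      = (3.7992, 1.2683, 0.5328)
  lambda* = (6.2441, -2.2979)
  f(x*)   = 50.3889

x* = (3.7992, 1.2683, 0.5328), lambda* = (6.2441, -2.2979)


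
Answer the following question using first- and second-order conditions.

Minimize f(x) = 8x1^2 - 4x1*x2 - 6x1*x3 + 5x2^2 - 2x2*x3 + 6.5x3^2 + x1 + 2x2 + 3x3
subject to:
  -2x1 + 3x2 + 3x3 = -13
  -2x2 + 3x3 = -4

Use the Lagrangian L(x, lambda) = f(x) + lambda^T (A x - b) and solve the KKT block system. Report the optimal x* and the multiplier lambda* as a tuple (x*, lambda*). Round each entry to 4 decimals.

Form the Lagrangian:
  L(x, lambda) = (1/2) x^T Q x + c^T x + lambda^T (A x - b)
Stationarity (grad_x L = 0): Q x + c + A^T lambda = 0.
Primal feasibility: A x = b.

This gives the KKT block system:
  [ Q   A^T ] [ x     ]   [-c ]
  [ A    0  ] [ lambda ] = [ b ]

Solving the linear system:
  x*      = (-1.0262, -2.2105, -2.807)
  lambda* = (5.1322, 2.5053)
  f(x*)   = 31.436

x* = (-1.0262, -2.2105, -2.807), lambda* = (5.1322, 2.5053)


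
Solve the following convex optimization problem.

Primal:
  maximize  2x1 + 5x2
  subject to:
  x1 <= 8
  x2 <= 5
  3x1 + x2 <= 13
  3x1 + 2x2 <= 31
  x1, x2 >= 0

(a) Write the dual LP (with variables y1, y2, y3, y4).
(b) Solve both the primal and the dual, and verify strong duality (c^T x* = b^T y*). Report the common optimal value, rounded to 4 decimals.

The standard primal-dual pair for 'max c^T x s.t. A x <= b, x >= 0' is:
  Dual:  min b^T y  s.t.  A^T y >= c,  y >= 0.

So the dual LP is:
  minimize  8y1 + 5y2 + 13y3 + 31y4
  subject to:
    y1 + 3y3 + 3y4 >= 2
    y2 + y3 + 2y4 >= 5
    y1, y2, y3, y4 >= 0

Solving the primal: x* = (2.6667, 5).
  primal value c^T x* = 30.3333.
Solving the dual: y* = (0, 4.3333, 0.6667, 0).
  dual value b^T y* = 30.3333.
Strong duality: c^T x* = b^T y*. Confirmed.

30.3333


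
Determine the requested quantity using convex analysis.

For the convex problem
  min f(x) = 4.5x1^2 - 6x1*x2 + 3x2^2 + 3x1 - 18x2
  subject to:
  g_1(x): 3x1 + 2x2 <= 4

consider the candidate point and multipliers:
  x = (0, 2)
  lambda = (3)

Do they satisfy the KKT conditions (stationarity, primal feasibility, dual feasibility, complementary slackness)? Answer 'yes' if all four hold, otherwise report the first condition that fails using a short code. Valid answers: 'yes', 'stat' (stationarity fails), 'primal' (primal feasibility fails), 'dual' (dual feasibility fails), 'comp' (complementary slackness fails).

Gradient of f: grad f(x) = Q x + c = (-9, -6)
Constraint values g_i(x) = a_i^T x - b_i:
  g_1((0, 2)) = 0
Stationarity residual: grad f(x) + sum_i lambda_i a_i = (0, 0)
  -> stationarity OK
Primal feasibility (all g_i <= 0): OK
Dual feasibility (all lambda_i >= 0): OK
Complementary slackness (lambda_i * g_i(x) = 0 for all i): OK

Verdict: yes, KKT holds.

yes


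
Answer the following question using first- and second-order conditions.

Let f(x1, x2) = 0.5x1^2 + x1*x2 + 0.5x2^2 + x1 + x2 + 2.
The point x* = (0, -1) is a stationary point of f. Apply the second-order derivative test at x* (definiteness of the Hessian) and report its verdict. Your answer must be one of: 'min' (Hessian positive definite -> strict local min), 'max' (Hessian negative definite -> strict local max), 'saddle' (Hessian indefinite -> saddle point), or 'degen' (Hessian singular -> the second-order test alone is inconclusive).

Compute the Hessian H = grad^2 f:
  H = [[1, 1], [1, 1]]
Verify stationarity: grad f(x*) = H x* + g = (0, 0).
Eigenvalues of H: 0, 2.
H has a zero eigenvalue (singular; positive semidefinite but not definite), so H is neither positive definite, negative definite, nor indefinite. The second-order test alone is inconclusive -> degen.
(Indeed, f is constant along the null direction of H through x*, so x* is not a strict local extremum.)

degen


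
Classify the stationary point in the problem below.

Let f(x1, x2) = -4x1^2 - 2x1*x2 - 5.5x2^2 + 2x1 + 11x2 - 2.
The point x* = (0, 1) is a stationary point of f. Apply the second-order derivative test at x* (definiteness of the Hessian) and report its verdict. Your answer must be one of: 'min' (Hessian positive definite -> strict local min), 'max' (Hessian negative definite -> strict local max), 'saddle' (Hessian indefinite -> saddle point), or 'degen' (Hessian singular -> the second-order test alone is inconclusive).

Compute the Hessian H = grad^2 f:
  H = [[-8, -2], [-2, -11]]
Verify stationarity: grad f(x*) = H x* + g = (0, 0).
Eigenvalues of H: -12, -7.
Both eigenvalues < 0, so H is negative definite -> x* is a strict local max.

max


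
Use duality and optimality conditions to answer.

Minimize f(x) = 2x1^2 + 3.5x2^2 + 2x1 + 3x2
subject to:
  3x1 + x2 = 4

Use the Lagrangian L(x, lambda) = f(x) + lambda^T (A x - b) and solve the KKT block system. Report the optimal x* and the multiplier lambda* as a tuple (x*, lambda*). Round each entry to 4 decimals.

Form the Lagrangian:
  L(x, lambda) = (1/2) x^T Q x + c^T x + lambda^T (A x - b)
Stationarity (grad_x L = 0): Q x + c + A^T lambda = 0.
Primal feasibility: A x = b.

This gives the KKT block system:
  [ Q   A^T ] [ x     ]   [-c ]
  [ A    0  ] [ lambda ] = [ b ]

Solving the linear system:
  x*      = (1.3582, -0.0746)
  lambda* = (-2.4776)
  f(x*)   = 6.2015

x* = (1.3582, -0.0746), lambda* = (-2.4776)


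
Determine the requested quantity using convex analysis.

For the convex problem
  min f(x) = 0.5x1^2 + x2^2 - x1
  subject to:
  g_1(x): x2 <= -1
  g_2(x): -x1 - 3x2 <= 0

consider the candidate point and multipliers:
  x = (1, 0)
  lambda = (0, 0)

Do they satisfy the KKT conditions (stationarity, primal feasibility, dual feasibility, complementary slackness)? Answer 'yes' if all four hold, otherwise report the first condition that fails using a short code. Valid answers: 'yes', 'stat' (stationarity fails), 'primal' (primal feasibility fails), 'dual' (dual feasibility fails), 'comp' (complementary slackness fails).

Gradient of f: grad f(x) = Q x + c = (0, 0)
Constraint values g_i(x) = a_i^T x - b_i:
  g_1((1, 0)) = 1
  g_2((1, 0)) = -1
Stationarity residual: grad f(x) + sum_i lambda_i a_i = (0, 0)
  -> stationarity OK
Primal feasibility (all g_i <= 0): FAILS
Dual feasibility (all lambda_i >= 0): OK
Complementary slackness (lambda_i * g_i(x) = 0 for all i): OK

Verdict: the first failing condition is primal_feasibility -> primal.

primal


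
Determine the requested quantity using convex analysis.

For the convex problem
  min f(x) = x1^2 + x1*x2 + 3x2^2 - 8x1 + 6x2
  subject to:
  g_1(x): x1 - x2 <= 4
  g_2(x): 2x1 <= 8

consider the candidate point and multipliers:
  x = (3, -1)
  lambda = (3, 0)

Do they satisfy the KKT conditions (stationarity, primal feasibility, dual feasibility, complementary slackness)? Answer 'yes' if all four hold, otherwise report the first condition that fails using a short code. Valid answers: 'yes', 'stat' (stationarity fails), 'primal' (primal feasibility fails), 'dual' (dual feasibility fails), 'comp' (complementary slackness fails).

Gradient of f: grad f(x) = Q x + c = (-3, 3)
Constraint values g_i(x) = a_i^T x - b_i:
  g_1((3, -1)) = 0
  g_2((3, -1)) = -2
Stationarity residual: grad f(x) + sum_i lambda_i a_i = (0, 0)
  -> stationarity OK
Primal feasibility (all g_i <= 0): OK
Dual feasibility (all lambda_i >= 0): OK
Complementary slackness (lambda_i * g_i(x) = 0 for all i): OK

Verdict: yes, KKT holds.

yes


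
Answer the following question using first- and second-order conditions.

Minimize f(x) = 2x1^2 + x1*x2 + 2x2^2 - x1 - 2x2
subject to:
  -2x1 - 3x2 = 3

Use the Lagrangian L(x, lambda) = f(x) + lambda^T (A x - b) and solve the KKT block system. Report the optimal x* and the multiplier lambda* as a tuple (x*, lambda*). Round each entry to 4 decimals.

Form the Lagrangian:
  L(x, lambda) = (1/2) x^T Q x + c^T x + lambda^T (A x - b)
Stationarity (grad_x L = 0): Q x + c + A^T lambda = 0.
Primal feasibility: A x = b.

This gives the KKT block system:
  [ Q   A^T ] [ x     ]   [-c ]
  [ A    0  ] [ lambda ] = [ b ]

Solving the linear system:
  x*      = (-0.45, -0.7)
  lambda* = (-1.75)
  f(x*)   = 3.55

x* = (-0.45, -0.7), lambda* = (-1.75)


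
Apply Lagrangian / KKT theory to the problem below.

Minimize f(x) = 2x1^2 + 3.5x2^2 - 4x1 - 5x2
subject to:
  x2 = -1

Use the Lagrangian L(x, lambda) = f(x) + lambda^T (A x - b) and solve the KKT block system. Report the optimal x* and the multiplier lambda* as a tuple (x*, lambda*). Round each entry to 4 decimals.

Form the Lagrangian:
  L(x, lambda) = (1/2) x^T Q x + c^T x + lambda^T (A x - b)
Stationarity (grad_x L = 0): Q x + c + A^T lambda = 0.
Primal feasibility: A x = b.

This gives the KKT block system:
  [ Q   A^T ] [ x     ]   [-c ]
  [ A    0  ] [ lambda ] = [ b ]

Solving the linear system:
  x*      = (1, -1)
  lambda* = (12)
  f(x*)   = 6.5

x* = (1, -1), lambda* = (12)


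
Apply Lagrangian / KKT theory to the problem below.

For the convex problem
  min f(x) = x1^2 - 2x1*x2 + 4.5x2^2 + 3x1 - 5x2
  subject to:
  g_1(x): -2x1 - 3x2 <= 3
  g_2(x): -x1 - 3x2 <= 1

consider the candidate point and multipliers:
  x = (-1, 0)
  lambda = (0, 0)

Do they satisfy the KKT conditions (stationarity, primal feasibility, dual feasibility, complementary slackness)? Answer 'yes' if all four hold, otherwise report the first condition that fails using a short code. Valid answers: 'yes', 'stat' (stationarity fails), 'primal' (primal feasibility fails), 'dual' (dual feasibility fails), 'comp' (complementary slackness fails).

Gradient of f: grad f(x) = Q x + c = (1, -3)
Constraint values g_i(x) = a_i^T x - b_i:
  g_1((-1, 0)) = -1
  g_2((-1, 0)) = 0
Stationarity residual: grad f(x) + sum_i lambda_i a_i = (1, -3)
  -> stationarity FAILS
Primal feasibility (all g_i <= 0): OK
Dual feasibility (all lambda_i >= 0): OK
Complementary slackness (lambda_i * g_i(x) = 0 for all i): OK

Verdict: the first failing condition is stationarity -> stat.

stat


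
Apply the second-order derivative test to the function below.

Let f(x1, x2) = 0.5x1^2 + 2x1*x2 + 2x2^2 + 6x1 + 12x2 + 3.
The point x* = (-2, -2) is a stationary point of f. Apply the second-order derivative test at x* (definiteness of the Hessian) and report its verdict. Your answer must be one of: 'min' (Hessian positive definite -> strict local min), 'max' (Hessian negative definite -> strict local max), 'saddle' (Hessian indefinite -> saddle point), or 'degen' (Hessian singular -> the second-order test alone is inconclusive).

Compute the Hessian H = grad^2 f:
  H = [[1, 2], [2, 4]]
Verify stationarity: grad f(x*) = H x* + g = (0, 0).
Eigenvalues of H: 0, 5.
H has a zero eigenvalue (singular; positive semidefinite but not definite), so H is neither positive definite, negative definite, nor indefinite. The second-order test alone is inconclusive -> degen.
(Indeed, f is constant along the null direction of H through x*, so x* is not a strict local extremum.)

degen


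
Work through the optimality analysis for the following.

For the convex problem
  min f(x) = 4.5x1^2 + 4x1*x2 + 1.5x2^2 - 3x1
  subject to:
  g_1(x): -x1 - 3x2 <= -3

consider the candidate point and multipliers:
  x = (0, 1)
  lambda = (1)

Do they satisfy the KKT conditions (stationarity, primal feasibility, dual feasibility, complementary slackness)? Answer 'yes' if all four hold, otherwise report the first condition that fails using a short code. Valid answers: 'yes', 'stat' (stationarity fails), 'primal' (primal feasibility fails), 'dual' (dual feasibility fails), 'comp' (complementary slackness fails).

Gradient of f: grad f(x) = Q x + c = (1, 3)
Constraint values g_i(x) = a_i^T x - b_i:
  g_1((0, 1)) = 0
Stationarity residual: grad f(x) + sum_i lambda_i a_i = (0, 0)
  -> stationarity OK
Primal feasibility (all g_i <= 0): OK
Dual feasibility (all lambda_i >= 0): OK
Complementary slackness (lambda_i * g_i(x) = 0 for all i): OK

Verdict: yes, KKT holds.

yes


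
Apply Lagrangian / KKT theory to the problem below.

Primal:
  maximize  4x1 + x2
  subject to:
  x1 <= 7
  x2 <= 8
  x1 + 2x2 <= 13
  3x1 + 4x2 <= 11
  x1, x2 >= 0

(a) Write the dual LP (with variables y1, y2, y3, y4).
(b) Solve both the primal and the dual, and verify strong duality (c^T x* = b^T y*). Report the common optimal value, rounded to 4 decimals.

The standard primal-dual pair for 'max c^T x s.t. A x <= b, x >= 0' is:
  Dual:  min b^T y  s.t.  A^T y >= c,  y >= 0.

So the dual LP is:
  minimize  7y1 + 8y2 + 13y3 + 11y4
  subject to:
    y1 + y3 + 3y4 >= 4
    y2 + 2y3 + 4y4 >= 1
    y1, y2, y3, y4 >= 0

Solving the primal: x* = (3.6667, 0).
  primal value c^T x* = 14.6667.
Solving the dual: y* = (0, 0, 0, 1.3333).
  dual value b^T y* = 14.6667.
Strong duality: c^T x* = b^T y*. Confirmed.

14.6667


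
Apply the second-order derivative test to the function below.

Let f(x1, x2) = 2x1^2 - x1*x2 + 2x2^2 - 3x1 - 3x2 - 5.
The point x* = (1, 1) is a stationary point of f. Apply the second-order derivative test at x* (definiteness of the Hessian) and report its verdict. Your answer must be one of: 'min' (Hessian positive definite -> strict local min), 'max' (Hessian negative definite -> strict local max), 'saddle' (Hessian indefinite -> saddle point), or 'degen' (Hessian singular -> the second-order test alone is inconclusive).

Compute the Hessian H = grad^2 f:
  H = [[4, -1], [-1, 4]]
Verify stationarity: grad f(x*) = H x* + g = (0, 0).
Eigenvalues of H: 3, 5.
Both eigenvalues > 0, so H is positive definite -> x* is a strict local min.

min


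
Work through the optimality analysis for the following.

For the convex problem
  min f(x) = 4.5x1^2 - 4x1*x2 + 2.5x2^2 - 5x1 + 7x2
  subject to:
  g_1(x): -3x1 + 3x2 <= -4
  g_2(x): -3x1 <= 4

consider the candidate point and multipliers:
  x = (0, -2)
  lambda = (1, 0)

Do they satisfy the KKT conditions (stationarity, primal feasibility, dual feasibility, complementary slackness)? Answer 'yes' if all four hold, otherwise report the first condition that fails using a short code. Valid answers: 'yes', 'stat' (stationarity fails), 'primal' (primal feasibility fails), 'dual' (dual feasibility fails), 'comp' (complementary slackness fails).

Gradient of f: grad f(x) = Q x + c = (3, -3)
Constraint values g_i(x) = a_i^T x - b_i:
  g_1((0, -2)) = -2
  g_2((0, -2)) = -4
Stationarity residual: grad f(x) + sum_i lambda_i a_i = (0, 0)
  -> stationarity OK
Primal feasibility (all g_i <= 0): OK
Dual feasibility (all lambda_i >= 0): OK
Complementary slackness (lambda_i * g_i(x) = 0 for all i): FAILS

Verdict: the first failing condition is complementary_slackness -> comp.

comp


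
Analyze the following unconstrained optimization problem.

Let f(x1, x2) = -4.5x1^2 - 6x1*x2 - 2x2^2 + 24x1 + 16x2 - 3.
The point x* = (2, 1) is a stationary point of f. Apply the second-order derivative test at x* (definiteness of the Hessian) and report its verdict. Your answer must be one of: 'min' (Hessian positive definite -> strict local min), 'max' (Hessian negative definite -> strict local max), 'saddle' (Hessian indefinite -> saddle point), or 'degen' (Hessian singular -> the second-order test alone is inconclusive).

Compute the Hessian H = grad^2 f:
  H = [[-9, -6], [-6, -4]]
Verify stationarity: grad f(x*) = H x* + g = (0, 0).
Eigenvalues of H: -13, 0.
H has a zero eigenvalue (singular; negative semidefinite but not definite), so H is neither positive definite, negative definite, nor indefinite. The second-order test alone is inconclusive -> degen.
(Indeed, f is constant along the null direction of H through x*, so x* is not a strict local extremum.)

degen


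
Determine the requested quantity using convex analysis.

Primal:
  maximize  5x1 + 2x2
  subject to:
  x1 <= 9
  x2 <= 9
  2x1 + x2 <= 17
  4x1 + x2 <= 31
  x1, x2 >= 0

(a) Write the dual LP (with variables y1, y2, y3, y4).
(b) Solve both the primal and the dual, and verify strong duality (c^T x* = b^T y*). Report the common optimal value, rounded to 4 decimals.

The standard primal-dual pair for 'max c^T x s.t. A x <= b, x >= 0' is:
  Dual:  min b^T y  s.t.  A^T y >= c,  y >= 0.

So the dual LP is:
  minimize  9y1 + 9y2 + 17y3 + 31y4
  subject to:
    y1 + 2y3 + 4y4 >= 5
    y2 + y3 + y4 >= 2
    y1, y2, y3, y4 >= 0

Solving the primal: x* = (7, 3).
  primal value c^T x* = 41.
Solving the dual: y* = (0, 0, 1.5, 0.5).
  dual value b^T y* = 41.
Strong duality: c^T x* = b^T y*. Confirmed.

41


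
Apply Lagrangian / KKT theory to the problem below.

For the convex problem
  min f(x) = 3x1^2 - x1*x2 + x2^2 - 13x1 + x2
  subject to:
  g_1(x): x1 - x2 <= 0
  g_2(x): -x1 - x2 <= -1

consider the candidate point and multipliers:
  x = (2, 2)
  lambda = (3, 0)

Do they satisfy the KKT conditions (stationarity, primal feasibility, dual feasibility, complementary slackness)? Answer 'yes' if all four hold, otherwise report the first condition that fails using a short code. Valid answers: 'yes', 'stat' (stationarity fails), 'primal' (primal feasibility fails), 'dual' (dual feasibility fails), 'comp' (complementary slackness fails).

Gradient of f: grad f(x) = Q x + c = (-3, 3)
Constraint values g_i(x) = a_i^T x - b_i:
  g_1((2, 2)) = 0
  g_2((2, 2)) = -3
Stationarity residual: grad f(x) + sum_i lambda_i a_i = (0, 0)
  -> stationarity OK
Primal feasibility (all g_i <= 0): OK
Dual feasibility (all lambda_i >= 0): OK
Complementary slackness (lambda_i * g_i(x) = 0 for all i): OK

Verdict: yes, KKT holds.

yes


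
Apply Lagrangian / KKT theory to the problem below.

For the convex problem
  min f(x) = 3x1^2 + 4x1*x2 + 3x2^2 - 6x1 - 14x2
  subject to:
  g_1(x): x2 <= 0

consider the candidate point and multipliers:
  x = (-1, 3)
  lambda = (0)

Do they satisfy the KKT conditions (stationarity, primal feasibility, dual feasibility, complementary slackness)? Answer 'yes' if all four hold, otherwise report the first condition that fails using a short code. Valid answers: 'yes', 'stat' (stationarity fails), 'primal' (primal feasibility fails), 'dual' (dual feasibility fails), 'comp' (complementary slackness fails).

Gradient of f: grad f(x) = Q x + c = (0, 0)
Constraint values g_i(x) = a_i^T x - b_i:
  g_1((-1, 3)) = 3
Stationarity residual: grad f(x) + sum_i lambda_i a_i = (0, 0)
  -> stationarity OK
Primal feasibility (all g_i <= 0): FAILS
Dual feasibility (all lambda_i >= 0): OK
Complementary slackness (lambda_i * g_i(x) = 0 for all i): OK

Verdict: the first failing condition is primal_feasibility -> primal.

primal


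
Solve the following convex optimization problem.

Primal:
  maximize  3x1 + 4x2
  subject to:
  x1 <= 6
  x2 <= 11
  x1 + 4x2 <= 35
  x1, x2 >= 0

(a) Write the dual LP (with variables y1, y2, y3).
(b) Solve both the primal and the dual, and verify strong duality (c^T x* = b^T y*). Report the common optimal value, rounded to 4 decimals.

The standard primal-dual pair for 'max c^T x s.t. A x <= b, x >= 0' is:
  Dual:  min b^T y  s.t.  A^T y >= c,  y >= 0.

So the dual LP is:
  minimize  6y1 + 11y2 + 35y3
  subject to:
    y1 + y3 >= 3
    y2 + 4y3 >= 4
    y1, y2, y3 >= 0

Solving the primal: x* = (6, 7.25).
  primal value c^T x* = 47.
Solving the dual: y* = (2, 0, 1).
  dual value b^T y* = 47.
Strong duality: c^T x* = b^T y*. Confirmed.

47


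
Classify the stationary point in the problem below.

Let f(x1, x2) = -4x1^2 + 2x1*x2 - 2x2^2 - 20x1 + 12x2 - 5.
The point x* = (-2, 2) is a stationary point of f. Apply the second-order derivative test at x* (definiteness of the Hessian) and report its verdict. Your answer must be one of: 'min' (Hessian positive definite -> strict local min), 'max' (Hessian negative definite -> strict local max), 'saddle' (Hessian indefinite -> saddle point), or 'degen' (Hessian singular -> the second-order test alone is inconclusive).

Compute the Hessian H = grad^2 f:
  H = [[-8, 2], [2, -4]]
Verify stationarity: grad f(x*) = H x* + g = (0, 0).
Eigenvalues of H: -8.8284, -3.1716.
Both eigenvalues < 0, so H is negative definite -> x* is a strict local max.

max


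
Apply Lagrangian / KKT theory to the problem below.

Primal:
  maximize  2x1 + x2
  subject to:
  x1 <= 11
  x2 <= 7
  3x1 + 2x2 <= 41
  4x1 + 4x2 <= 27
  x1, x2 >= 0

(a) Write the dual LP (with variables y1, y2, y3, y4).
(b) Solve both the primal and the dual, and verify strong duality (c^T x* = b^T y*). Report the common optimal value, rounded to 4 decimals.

The standard primal-dual pair for 'max c^T x s.t. A x <= b, x >= 0' is:
  Dual:  min b^T y  s.t.  A^T y >= c,  y >= 0.

So the dual LP is:
  minimize  11y1 + 7y2 + 41y3 + 27y4
  subject to:
    y1 + 3y3 + 4y4 >= 2
    y2 + 2y3 + 4y4 >= 1
    y1, y2, y3, y4 >= 0

Solving the primal: x* = (6.75, 0).
  primal value c^T x* = 13.5.
Solving the dual: y* = (0, 0, 0, 0.5).
  dual value b^T y* = 13.5.
Strong duality: c^T x* = b^T y*. Confirmed.

13.5
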